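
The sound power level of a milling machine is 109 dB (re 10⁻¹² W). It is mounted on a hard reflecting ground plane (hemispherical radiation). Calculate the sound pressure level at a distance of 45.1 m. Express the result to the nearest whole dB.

68 dB

The power spreads over a hemisphere of area 2π·r², so L_p = L_w − 10·log₁₀(2π·r²).
2π·r² = 1.278e+04 m², 10·log₁₀ of that is 41.065 dB.
L_p = 109 − 41.065 = 67.93 dB.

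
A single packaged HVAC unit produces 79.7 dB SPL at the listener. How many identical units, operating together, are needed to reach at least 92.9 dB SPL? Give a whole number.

Need L₁ + 10·log₁₀ N ≥ 92.9, i.e. log₁₀ N ≥ 1.32.
N ≥ 10^(13.2/10) = 20.893, so N = 21.

21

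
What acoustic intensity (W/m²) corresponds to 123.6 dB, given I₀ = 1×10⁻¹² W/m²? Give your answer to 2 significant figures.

L = 10·log₁₀(I/I₀) ⇒ I = I₀·10^(L/10) = 10⁻¹² × 10^12.36.

2.3 W/m²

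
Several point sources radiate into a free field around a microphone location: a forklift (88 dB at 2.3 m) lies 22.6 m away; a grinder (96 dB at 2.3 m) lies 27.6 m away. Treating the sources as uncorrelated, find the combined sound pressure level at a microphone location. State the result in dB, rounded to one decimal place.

First find each source's level at the receiver (point-source: −20·log₁₀(r/r_ref)), then combine on an intensity basis.
forklift: 88 − 20·log₁₀(22.6/2.3) = 88 − 19.85 = 68.15 dB.
grinder: 96 − 20·log₁₀(27.6/2.3) = 96 − 21.58 = 74.42 dB.
Σ 10^(L/10) = 3.418e+07 → L_total = 10·log₁₀(3.418e+07) = 75.34 dB.

75.3 dB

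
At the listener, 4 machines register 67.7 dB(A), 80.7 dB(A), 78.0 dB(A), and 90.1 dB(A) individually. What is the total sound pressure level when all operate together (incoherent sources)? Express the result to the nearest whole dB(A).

For uncorrelated sources the intensities add, so convert each level to linear form, sum, and take 10·log₁₀ of the total.
Σ 10^(L/10) = 10^(67.7/10) + 10^(80.7/10) + 10^(78.0/10) + 10^(90.1/10) = 1.210e+09.
L_total = 10·log₁₀(1.210e+09) = 90.83 dB(A).

91 dB(A)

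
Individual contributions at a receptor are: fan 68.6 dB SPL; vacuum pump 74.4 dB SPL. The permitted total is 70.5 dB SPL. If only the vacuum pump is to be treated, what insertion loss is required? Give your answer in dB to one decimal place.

Fixed contribution from the other source: Σ 10^(L/10) = 10^(68.6/10) = 7.244e+06 (68.60 dB SPL).
To meet 70.5 dB SPL overall, the treated vacuum pump may contribute at most 10^(70.5/10) − 7.244e+06 = 3.976e+06, i.e. 65.99 dB SPL.
So the vacuum pump must be reduced from 74.4 to 65.99 dB SPL: IL = 8.41 dB.

8.4 dB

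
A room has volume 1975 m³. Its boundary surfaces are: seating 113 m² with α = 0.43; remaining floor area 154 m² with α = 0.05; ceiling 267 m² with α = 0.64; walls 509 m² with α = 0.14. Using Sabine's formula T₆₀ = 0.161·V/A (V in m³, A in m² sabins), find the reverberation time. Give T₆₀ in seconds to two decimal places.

1.07 s

Total absorption A = 113·0.43 + 154·0.05 + 267·0.64 + 509·0.14 = 298.43 m² sabins.
T₆₀ = 0.161 × 1975 / 298.43 = 1.065 s.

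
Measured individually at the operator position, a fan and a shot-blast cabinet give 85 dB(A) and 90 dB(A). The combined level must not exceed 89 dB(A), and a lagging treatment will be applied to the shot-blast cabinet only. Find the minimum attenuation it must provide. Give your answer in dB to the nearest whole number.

The untreated sources together contribute 10^(85/10) = 3.162e+08, i.e. 85.00 dB(A).
The limit corresponds to 10^(89/10) = 7.943e+08; subtracting the fixed part leaves 4.781e+08 for the shot-blast cabinet, i.e. 86.80 dB(A).
Required insertion loss = 90 − 86.80 = 3.20 dB.

3 dB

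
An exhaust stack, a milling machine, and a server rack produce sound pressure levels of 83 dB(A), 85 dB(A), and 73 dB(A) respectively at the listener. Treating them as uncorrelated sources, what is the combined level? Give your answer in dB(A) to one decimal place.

87.3 dB(A)

For uncorrelated sources the intensities add, so convert each level to linear form, sum, and take 10·log₁₀ of the total.
Σ 10^(L/10) = 10^(83/10) + 10^(85/10) + 10^(73/10) = 5.357e+08.
L_total = 10·log₁₀(5.357e+08) = 87.29 dB(A).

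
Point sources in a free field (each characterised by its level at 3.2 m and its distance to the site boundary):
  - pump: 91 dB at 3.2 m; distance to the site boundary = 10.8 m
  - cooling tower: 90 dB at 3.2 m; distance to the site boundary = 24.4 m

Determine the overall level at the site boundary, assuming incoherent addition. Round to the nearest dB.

81 dB

Propagate each source to the receiver with L = L_ref − 20·log₁₀(r/r_ref), then add intensities.
pump: 91 − 20·log₁₀(10.8/3.2) = 91 − 10.57 = 80.43 dB.
cooling tower: 90 − 20·log₁₀(24.4/3.2) = 90 − 17.64 = 72.36 dB.
Σ 10^(L/10) = 1.277e+08 → L_total = 10·log₁₀(1.277e+08) = 81.06 dB.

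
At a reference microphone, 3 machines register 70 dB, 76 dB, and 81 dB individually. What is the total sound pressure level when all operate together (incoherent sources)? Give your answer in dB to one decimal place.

82.4 dB

For uncorrelated sources the intensities add, so convert each level to linear form, sum, and take 10·log₁₀ of the total.
Σ 10^(L/10) = 10^(70/10) + 10^(76/10) + 10^(81/10) = 1.757e+08.
L_total = 10·log₁₀(1.757e+08) = 82.45 dB.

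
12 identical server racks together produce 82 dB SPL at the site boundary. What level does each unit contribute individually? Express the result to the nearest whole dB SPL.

71 dB SPL

For N identical incoherent sources L_total = L₁ + 10·log₁₀ N, so L₁ = 82 − 10·log₁₀(12) = 82 − 10.792.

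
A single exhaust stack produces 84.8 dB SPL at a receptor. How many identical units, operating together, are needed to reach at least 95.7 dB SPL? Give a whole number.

13

Need L₁ + 10·log₁₀ N ≥ 95.7, i.e. log₁₀ N ≥ 1.09.
N ≥ 10^(10.9/10) = 12.303, so N = 13.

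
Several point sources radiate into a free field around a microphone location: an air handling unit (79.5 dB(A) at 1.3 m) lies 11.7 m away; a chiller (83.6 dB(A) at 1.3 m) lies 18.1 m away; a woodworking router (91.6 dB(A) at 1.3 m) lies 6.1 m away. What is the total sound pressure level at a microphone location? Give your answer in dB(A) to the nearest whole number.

First find each source's level at the receiver (point-source: −20·log₁₀(r/r_ref)), then combine on an intensity basis.
air handling unit: 79.5 − 20·log₁₀(11.7/1.3) = 79.5 − 19.08 = 60.42 dB(A).
chiller: 83.6 − 20·log₁₀(18.1/1.3) = 83.6 − 22.87 = 60.73 dB(A).
woodworking router: 91.6 − 20·log₁₀(6.1/1.3) = 91.6 − 13.43 = 78.17 dB(A).
Σ 10^(L/10) = 6.793e+07 → L_total = 10·log₁₀(6.793e+07) = 78.32 dB(A).

78 dB(A)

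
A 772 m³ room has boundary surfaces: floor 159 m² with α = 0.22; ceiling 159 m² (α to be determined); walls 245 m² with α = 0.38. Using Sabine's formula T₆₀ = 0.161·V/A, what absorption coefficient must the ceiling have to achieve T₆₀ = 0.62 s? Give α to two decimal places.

A = 0.161·V/T₆₀ = 0.161·772/0.62 = 200.47 m² sabins.
Absorption from the other surfaces = 159·0.22 + 245·0.38 = 128.08 m², so the ceiling must supply 72.39 m² over 159 m².
α = 72.39/159 = 0.455.

0.46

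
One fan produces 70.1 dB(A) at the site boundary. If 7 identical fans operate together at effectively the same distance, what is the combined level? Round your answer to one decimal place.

N identical incoherent sources raise the level by 10·log₁₀ N.
L_total = 70.1 + 10·log₁₀(7) = 70.1 + 8.451 = 78.55 dB(A).

78.6 dB(A)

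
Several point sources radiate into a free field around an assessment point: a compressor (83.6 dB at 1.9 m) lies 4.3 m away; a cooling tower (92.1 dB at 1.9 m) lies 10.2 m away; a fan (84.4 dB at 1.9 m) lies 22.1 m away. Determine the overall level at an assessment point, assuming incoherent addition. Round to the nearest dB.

First find each source's level at the receiver (point-source: −20·log₁₀(r/r_ref)), then combine on an intensity basis.
compressor: 83.6 − 20·log₁₀(4.3/1.9) = 83.6 − 7.09 = 76.51 dB.
cooling tower: 92.1 − 20·log₁₀(10.2/1.9) = 92.1 − 14.60 = 77.50 dB.
fan: 84.4 − 20·log₁₀(22.1/1.9) = 84.4 − 21.31 = 63.09 dB.
Σ 10^(L/10) = 1.030e+08 → L_total = 10·log₁₀(1.030e+08) = 80.13 dB.

80 dB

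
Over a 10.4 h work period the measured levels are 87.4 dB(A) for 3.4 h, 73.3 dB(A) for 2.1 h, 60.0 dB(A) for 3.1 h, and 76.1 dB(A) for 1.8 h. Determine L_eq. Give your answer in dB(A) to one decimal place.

82.8 dB(A)

The energy average is taken in the linear domain: L_eq = 10·log₁₀[(Σ tᵢ·10^(Lᵢ/10))/T], T = 10.4 h.
Σ tᵢ·10^(Lᵢ/10) = 3.4·10^(87.4/10) + 2.1·10^(73.3/10) + 3.1·10^(60.0/10) + 1.8·10^(76.1/10) = 1.990e+09.
L_eq = 10·log₁₀(1.990e+09/10.4) = 82.82 dB(A).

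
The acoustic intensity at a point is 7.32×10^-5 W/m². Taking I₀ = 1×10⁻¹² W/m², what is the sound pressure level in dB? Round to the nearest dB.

Dividing by I₀ shifts the exponent by 12: I/I₀ = 7.32×10^7.
L = 10·(0.8645 + 7) = 78.65 dB.

79 dB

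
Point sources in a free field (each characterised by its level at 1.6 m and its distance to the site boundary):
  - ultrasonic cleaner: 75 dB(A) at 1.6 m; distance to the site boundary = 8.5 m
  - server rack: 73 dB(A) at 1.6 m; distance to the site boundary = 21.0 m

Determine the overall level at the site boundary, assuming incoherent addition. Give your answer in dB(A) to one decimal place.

Apply inverse-square spreading to bring every level to the receiver, then sum 10^(L/10).
ultrasonic cleaner: 75 − 20·log₁₀(8.5/1.6) = 75 − 14.51 = 60.49 dB(A).
server rack: 73 − 20·log₁₀(21.0/1.6) = 73 − 22.36 = 50.64 dB(A).
Σ 10^(L/10) = 1.236e+06 → L_total = 10·log₁₀(1.236e+06) = 60.92 dB(A).

60.9 dB(A)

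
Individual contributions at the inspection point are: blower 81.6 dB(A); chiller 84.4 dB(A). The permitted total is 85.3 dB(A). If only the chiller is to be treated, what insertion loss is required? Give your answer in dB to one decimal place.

Fixed contribution from the other source: Σ 10^(L/10) = 10^(81.6/10) = 1.445e+08 (81.60 dB(A)).
To meet 85.3 dB(A) overall, the treated chiller may contribute at most 10^(85.3/10) − 1.445e+08 = 1.943e+08, i.e. 82.88 dB(A).
Required insertion loss = 84.4 − 82.88 = 1.52 dB.

1.5 dB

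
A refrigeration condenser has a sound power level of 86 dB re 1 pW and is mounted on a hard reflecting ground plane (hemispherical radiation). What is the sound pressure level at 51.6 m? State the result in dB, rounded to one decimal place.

43.8 dB

The power spreads over a hemisphere of area 2π·r², so L_p = L_w − 10·log₁₀(2π·r²).
2π·r² = 1.673e+04 m², 10·log₁₀ of that is 42.235 dB.
L_p = 86 − 42.235 = 43.77 dB.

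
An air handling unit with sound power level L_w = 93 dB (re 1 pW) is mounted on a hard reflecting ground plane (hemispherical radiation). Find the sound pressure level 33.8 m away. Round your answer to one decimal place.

54.4 dB

The power spreads over a hemisphere of area 2π·r², so L_p = L_w − 10·log₁₀(2π·r²).
2π·r² = 7178 m², 10·log₁₀ of that is 38.560 dB.
L_p = 93 − 38.560 = 54.44 dB.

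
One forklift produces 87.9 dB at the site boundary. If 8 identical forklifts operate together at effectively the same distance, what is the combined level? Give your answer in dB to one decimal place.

96.9 dB

With 8 equal, uncorrelated contributions the intensity is 8× that of one unit, giving a rise of 10·log₁₀ 8.
L_total = 87.9 + 10·log₁₀(8) = 87.9 + 9.031 = 96.93 dB.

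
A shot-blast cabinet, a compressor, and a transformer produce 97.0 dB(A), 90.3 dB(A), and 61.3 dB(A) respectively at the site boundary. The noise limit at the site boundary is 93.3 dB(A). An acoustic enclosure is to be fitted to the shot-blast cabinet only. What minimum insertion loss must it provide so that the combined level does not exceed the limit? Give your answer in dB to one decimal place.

6.7 dB

Everything except the shot-blast cabinet sums to 10^(90.3/10) + 10^(61.3/10) = 1.073e+09 in linear terms, 90.31 dB(A).
The limit corresponds to 10^(93.3/10) = 2.138e+09; subtracting the fixed part leaves 1.065e+09 for the shot-blast cabinet, i.e. 90.27 dB(A).
So the shot-blast cabinet must be reduced from 97.0 to 90.27 dB(A): IL = 6.73 dB.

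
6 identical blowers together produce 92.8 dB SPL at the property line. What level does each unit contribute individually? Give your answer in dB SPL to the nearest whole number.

85 dB SPL

For N identical incoherent sources L_total = L₁ + 10·log₁₀ N, so L₁ = 92.8 − 10·log₁₀(6) = 92.8 − 7.782.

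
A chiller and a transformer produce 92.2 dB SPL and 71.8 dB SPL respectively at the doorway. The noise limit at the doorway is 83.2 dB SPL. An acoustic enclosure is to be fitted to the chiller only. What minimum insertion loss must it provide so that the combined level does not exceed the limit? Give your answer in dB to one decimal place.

9.3 dB

The untreated sources together contribute 10^(71.8/10) = 1.514e+07, i.e. 71.80 dB SPL.
To meet 83.2 dB SPL overall, the treated chiller may contribute at most 10^(83.2/10) − 1.514e+07 = 1.938e+08, i.e. 82.87 dB SPL.
So the chiller must be reduced from 92.2 to 82.87 dB SPL: IL = 9.33 dB.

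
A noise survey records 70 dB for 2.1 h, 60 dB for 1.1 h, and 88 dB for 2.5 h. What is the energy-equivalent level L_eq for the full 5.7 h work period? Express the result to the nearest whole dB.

84 dB

The energy average is taken in the linear domain: L_eq = 10·log₁₀[(Σ tᵢ·10^(Lᵢ/10))/T], T = 5.7 h.
Σ tᵢ·10^(Lᵢ/10) = 2.1·10^(70/10) + 1.1·10^(60/10) + 2.5·10^(88/10) = 1.599e+09.
L_eq = 10·log₁₀(1.599e+09/5.7) = 84.48 dB.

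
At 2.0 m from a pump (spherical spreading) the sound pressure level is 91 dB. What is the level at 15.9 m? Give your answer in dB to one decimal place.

Point-source attenuation: ΔL = 20·log₁₀(r₂/r₁) = 20·log₁₀(15.9/2.0) = 18.007 dB.
L₂ = 91 − 20·log₁₀(15.9/2.0) = 91 − 18.007 = 72.99 dB.

73.0 dB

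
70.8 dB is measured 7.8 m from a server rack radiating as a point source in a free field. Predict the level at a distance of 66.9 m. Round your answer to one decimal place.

52.1 dB

Spherical spreading from a point source gives a 20·log₁₀(r₂/r₁) drop.
L₂ = 70.8 − 20·log₁₀(66.9/7.8) = 70.8 − 18.667 = 52.13 dB.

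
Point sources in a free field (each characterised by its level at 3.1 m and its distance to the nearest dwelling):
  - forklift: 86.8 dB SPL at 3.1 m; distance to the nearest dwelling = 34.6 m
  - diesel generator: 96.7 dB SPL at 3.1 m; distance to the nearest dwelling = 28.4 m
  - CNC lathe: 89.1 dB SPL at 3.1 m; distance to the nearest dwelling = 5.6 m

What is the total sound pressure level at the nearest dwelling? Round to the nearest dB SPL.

Apply inverse-square spreading to bring every level to the receiver, then sum 10^(L/10).
forklift: 86.8 − 20·log₁₀(34.6/3.1) = 86.8 − 20.95 = 65.85 dB SPL.
diesel generator: 96.7 − 20·log₁₀(28.4/3.1) = 96.7 − 19.24 = 77.46 dB SPL.
CNC lathe: 89.1 − 20·log₁₀(5.6/3.1) = 89.1 − 5.14 = 83.96 dB SPL.
Σ 10^(L/10) = 3.087e+08 → L_total = 10·log₁₀(3.087e+08) = 84.89 dB SPL.

85 dB SPL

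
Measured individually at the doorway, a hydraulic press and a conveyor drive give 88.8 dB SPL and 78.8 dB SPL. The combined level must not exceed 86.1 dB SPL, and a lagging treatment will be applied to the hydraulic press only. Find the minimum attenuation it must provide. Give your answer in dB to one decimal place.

3.6 dB

Fixed contribution from the other source: Σ 10^(L/10) = 10^(78.8/10) = 7.586e+07 (78.80 dB SPL).
To meet 86.1 dB SPL overall, the treated hydraulic press may contribute at most 10^(86.1/10) − 7.586e+07 = 3.315e+08, i.e. 85.21 dB SPL.
Required insertion loss = 88.8 − 85.21 = 3.59 dB.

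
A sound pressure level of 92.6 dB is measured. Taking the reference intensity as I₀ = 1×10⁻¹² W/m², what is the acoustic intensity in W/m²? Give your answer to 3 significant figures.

0.00182 W/m²

I/I₀ = 10^(92.6/10) = 1.82e+09, so I = 1.82e+09 × 10⁻¹² W/m².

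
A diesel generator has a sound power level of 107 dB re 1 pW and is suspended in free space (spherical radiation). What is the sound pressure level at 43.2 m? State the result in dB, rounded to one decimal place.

63.3 dB

Free-field spherical radiation: L_p = L_w − 10·log₁₀(4π·r²), r = 43.2 m.
4π·r² = 2.345e+04 m², 10·log₁₀ of that is 43.702 dB.
L_p = 107 − 43.702 = 63.30 dB.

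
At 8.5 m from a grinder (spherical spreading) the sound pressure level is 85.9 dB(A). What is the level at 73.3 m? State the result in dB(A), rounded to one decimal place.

67.2 dB(A)

Spherical spreading from a point source gives a 20·log₁₀(r₂/r₁) drop.
L₂ = 85.9 − 20·log₁₀(73.3/8.5) = 85.9 − 18.714 = 67.19 dB(A).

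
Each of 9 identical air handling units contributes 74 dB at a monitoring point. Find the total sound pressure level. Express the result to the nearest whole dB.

With 9 equal, uncorrelated contributions the intensity is 9× that of one unit, giving a rise of 10·log₁₀ 9.
L_total = 74 + 10·log₁₀(9) = 74 + 9.542 = 83.54 dB.

84 dB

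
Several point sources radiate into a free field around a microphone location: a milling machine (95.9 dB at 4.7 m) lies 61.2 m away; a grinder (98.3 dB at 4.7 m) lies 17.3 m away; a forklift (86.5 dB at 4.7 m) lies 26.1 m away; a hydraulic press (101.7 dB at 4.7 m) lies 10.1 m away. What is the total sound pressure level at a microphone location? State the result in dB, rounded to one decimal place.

95.7 dB

Propagate each source to the receiver with L = L_ref − 20·log₁₀(r/r_ref), then add intensities.
milling machine: 95.9 − 20·log₁₀(61.2/4.7) = 95.9 − 22.29 = 73.61 dB.
grinder: 98.3 − 20·log₁₀(17.3/4.7) = 98.3 − 11.32 = 86.98 dB.
forklift: 86.5 − 20·log₁₀(26.1/4.7) = 86.5 − 14.89 = 71.61 dB.
hydraulic press: 101.7 − 20·log₁₀(10.1/4.7) = 101.7 − 6.64 = 95.06 dB.
Σ 10^(L/10) = 3.739e+09 → L_total = 10·log₁₀(3.739e+09) = 95.73 dB.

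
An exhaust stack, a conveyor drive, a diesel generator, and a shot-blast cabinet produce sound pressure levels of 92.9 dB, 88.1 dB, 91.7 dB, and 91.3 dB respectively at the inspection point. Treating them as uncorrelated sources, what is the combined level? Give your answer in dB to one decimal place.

Incoherent sources combine by intensity addition: L_total = 10·log₁₀(Σ 10^(L_i/10)).
Σ 10^(L/10) = 10^(92.9/10) + 10^(88.1/10) + 10^(91.7/10) + 10^(91.3/10) = 5.424e+09.
L_total = 10·log₁₀(5.424e+09) = 97.34 dB.

97.3 dB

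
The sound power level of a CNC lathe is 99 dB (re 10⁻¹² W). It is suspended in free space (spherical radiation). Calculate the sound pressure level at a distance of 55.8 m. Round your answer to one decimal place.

53.1 dB

L_p = L_w − 10·log₁₀(4π·r²) with r = 55.8 m.
4π·r² = 3.913e+04 m², 10·log₁₀ of that is 45.925 dB.
L_p = 99 − 45.925 = 53.08 dB.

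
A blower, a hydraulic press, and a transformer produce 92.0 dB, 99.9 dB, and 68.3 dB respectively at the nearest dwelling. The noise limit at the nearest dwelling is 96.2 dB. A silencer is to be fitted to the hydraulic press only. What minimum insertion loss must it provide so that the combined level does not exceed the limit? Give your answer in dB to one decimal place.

Fixed contribution from the other sources: Σ 10^(L/10) = 10^(92.0/10) + 10^(68.3/10) = 1.592e+09 (92.02 dB).
The limit corresponds to 10^(96.2/10) = 4.169e+09; subtracting the fixed part leaves 2.577e+09 for the hydraulic press, i.e. 94.11 dB.
Required insertion loss = 99.9 − 94.11 = 5.79 dB.

5.8 dB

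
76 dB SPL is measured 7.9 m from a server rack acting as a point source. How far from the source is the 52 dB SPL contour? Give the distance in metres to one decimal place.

125.2 m

Point-source spreading drops the level by 20·log₁₀(r₂/r₁); inverting, r₂/r₁ = 10^(ΔL/20).
r₂ = 7.9·10^((76−52)/20) = 7.9·10^(24.0/20) = 125.21 m.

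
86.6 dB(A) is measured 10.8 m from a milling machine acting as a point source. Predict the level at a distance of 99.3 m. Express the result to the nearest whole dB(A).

Spherical spreading from a point source gives a 20·log₁₀(r₂/r₁) drop.
L₂ = 86.6 − 20·log₁₀(99.3/10.8) = 86.6 − 19.271 = 67.33 dB(A).

67 dB(A)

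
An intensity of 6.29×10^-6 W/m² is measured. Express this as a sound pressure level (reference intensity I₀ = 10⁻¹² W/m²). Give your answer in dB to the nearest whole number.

68 dB

I/I₀ = 6.29×10^-6/10⁻¹² = 6.29×10^6, and L = 10·log₁₀(I/I₀).
L = 10·(0.7987 + 6) = 67.99 dB.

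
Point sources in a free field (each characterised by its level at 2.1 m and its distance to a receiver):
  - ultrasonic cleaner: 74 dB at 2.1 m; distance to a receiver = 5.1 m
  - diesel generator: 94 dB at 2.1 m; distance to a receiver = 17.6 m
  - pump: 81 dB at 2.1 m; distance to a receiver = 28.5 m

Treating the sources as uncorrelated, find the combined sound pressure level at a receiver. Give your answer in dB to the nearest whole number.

Apply inverse-square spreading to bring every level to the receiver, then sum 10^(L/10).
ultrasonic cleaner: 74 − 20·log₁₀(5.1/2.1) = 74 − 7.71 = 66.29 dB.
diesel generator: 94 − 20·log₁₀(17.6/2.1) = 94 − 18.47 = 75.53 dB.
pump: 81 − 20·log₁₀(28.5/2.1) = 81 − 22.65 = 58.35 dB.
Σ 10^(L/10) = 4.070e+07 → L_total = 10·log₁₀(4.070e+07) = 76.10 dB.

76 dB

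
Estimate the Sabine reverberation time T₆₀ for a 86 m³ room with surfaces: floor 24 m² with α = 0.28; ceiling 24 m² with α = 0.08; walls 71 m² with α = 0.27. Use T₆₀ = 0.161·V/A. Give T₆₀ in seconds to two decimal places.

A = Σ Sᵢαᵢ = 24·0.28 + 24·0.08 + 71·0.27 = 27.81 m².
T₆₀ = 0.161 × 86 / 27.81 = 0.498 s.

0.50 s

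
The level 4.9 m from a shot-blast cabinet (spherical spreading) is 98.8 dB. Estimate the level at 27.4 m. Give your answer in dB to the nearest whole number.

Point-source attenuation: ΔL = 20·log₁₀(r₂/r₁) = 20·log₁₀(27.4/4.9) = 14.951 dB.
L₂ = 98.8 − 20·log₁₀(27.4/4.9) = 98.8 − 14.951 = 83.85 dB.

84 dB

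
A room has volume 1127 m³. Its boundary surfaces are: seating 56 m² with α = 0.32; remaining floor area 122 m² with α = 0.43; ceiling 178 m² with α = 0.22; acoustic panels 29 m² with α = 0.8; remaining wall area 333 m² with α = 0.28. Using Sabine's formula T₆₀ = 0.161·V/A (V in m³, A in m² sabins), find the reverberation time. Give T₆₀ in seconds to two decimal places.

0.80 s

Summing Sᵢαᵢ: 56·0.32 + 122·0.43 + 178·0.22 + 29·0.8 + 333·0.28 = 225.98 m².
T₆₀ = 0.161·V/A = 0.161·1127/225.98 = 0.803 s.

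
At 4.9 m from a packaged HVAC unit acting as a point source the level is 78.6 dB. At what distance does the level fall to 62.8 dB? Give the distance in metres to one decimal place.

30.2 m

Point-source spreading drops the level by 20·log₁₀(r₂/r₁); inverting, r₂/r₁ = 10^(ΔL/20).
r₂ = 4.9·10^((78.6−62.8)/20) = 4.9·10^(15.8/20) = 30.21 m.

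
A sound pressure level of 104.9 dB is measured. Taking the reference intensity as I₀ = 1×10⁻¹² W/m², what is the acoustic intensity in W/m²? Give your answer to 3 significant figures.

I = I₀·10^(L/10) = 10⁻¹² × 10^(104.9/10) = 10^(-1.510).

0.0309 W/m²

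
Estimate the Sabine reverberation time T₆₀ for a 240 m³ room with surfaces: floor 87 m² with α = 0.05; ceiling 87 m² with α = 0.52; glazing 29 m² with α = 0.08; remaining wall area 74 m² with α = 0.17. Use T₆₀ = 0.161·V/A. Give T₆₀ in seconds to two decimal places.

A = Σ Sᵢαᵢ = 87·0.05 + 87·0.52 + 29·0.08 + 74·0.17 = 64.49 m².
T₆₀ = 0.161·V/A = 0.161·240/64.49 = 0.599 s.

0.60 s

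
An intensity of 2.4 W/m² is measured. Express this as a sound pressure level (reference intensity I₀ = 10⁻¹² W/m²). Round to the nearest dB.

L = 10·log₁₀(I/I₀) = 10·log₁₀(2.4/10⁻¹²) = 10·log₁₀(2.4×10^12).
L = 10·(0.3802 + 12) = 123.80 dB.

124 dB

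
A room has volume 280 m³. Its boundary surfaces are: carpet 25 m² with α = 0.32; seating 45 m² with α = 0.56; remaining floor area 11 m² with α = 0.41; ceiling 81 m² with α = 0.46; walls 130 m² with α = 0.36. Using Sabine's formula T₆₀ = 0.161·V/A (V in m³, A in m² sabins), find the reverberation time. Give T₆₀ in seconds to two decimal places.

Summing Sᵢαᵢ: 25·0.32 + 45·0.56 + 11·0.41 + 81·0.46 + 130·0.36 = 121.77 m².
T₆₀ = 0.161 × 280 / 121.77 = 0.370 s.

0.37 s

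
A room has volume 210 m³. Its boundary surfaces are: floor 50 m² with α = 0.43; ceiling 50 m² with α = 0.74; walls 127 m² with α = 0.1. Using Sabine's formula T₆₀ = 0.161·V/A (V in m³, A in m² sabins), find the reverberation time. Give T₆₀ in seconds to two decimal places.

Total absorption A = 50·0.43 + 50·0.74 + 127·0.1 = 71.20 m² sabins.
T₆₀ = 0.161·V/A = 0.161·210/71.20 = 0.475 s.

0.47 s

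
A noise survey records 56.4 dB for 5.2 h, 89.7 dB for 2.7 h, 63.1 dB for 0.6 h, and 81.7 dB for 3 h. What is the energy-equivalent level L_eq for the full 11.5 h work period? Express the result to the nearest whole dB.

84 dB

L_eq = 10·log₁₀[(1/T)·Σ tᵢ·10^(Lᵢ/10)] with T = 11.5 h.
Σ tᵢ·10^(Lᵢ/10) = 5.2·10^(56.4/10) + 2.7·10^(89.7/10) + 0.6·10^(63.1/10) + 3·10^(81.7/10) = 2.967e+09.
L_eq = 10·log₁₀(2.967e+09/11.5) = 84.12 dB.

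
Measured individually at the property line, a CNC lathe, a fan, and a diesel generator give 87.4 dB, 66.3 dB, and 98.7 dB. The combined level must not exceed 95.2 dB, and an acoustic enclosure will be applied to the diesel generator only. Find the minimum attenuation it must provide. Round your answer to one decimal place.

Fixed contribution from the other sources: Σ 10^(L/10) = 10^(87.4/10) + 10^(66.3/10) = 5.538e+08 (87.43 dB).
To meet 95.2 dB overall, the treated diesel generator may contribute at most 10^(95.2/10) − 5.538e+08 = 2.758e+09, i.e. 94.41 dB.
So the diesel generator must be reduced from 98.7 to 94.41 dB: IL = 4.29 dB.

4.3 dB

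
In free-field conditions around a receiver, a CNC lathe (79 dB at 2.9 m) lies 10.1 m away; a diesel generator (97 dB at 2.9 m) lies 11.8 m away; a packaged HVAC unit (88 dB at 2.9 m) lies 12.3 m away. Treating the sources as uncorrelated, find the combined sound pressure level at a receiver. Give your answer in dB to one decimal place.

85.4 dB

Apply inverse-square spreading to bring every level to the receiver, then sum 10^(L/10).
CNC lathe: 79 − 20·log₁₀(10.1/2.9) = 79 − 10.84 = 68.16 dB.
diesel generator: 97 − 20·log₁₀(11.8/2.9) = 97 − 12.19 = 84.81 dB.
packaged HVAC unit: 88 − 20·log₁₀(12.3/2.9) = 88 − 12.55 = 75.45 dB.
Σ 10^(L/10) = 3.443e+08 → L_total = 10·log₁₀(3.443e+08) = 85.37 dB.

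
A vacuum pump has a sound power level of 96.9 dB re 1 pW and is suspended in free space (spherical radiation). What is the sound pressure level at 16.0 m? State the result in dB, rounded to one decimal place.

L_p = L_w − 10·log₁₀(4π·r²) with r = 16.0 m.
4π·r² = 3217 m², 10·log₁₀ of that is 35.074 dB.
L_p = 96.9 − 35.074 = 61.83 dB.

61.8 dB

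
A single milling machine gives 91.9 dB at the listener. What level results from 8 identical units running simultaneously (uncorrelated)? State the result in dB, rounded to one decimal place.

100.9 dB

L_total = L₁ + 10·log₁₀ N for N identical incoherent sources.
L_total = 91.9 + 10·log₁₀(8) = 91.9 + 9.031 = 100.93 dB.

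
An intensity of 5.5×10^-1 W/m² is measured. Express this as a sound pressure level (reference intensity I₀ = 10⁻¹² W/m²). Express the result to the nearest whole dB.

I/I₀ = 5.5×10^-1/10⁻¹² = 5.5×10^11, and L = 10·log₁₀(I/I₀).
L = 10·(0.7404 + 11) = 117.40 dB.

117 dB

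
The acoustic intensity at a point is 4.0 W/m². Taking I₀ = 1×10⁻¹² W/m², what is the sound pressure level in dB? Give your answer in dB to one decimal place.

126.0 dB

Dividing by I₀ shifts the exponent by 12: I/I₀ = 4.0×10^12.
L = 10·(0.6021 + 12) = 126.02 dB.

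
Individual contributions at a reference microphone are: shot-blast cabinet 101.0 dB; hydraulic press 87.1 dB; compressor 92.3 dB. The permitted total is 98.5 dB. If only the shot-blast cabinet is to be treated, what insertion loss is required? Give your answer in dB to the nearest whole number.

The untreated sources together contribute 10^(87.1/10) + 10^(92.3/10) = 2.211e+09, i.e. 93.45 dB.
To meet 98.5 dB overall, the treated shot-blast cabinet may contribute at most 10^(98.5/10) − 2.211e+09 = 4.868e+09, i.e. 96.87 dB.
So the shot-blast cabinet must be reduced from 101.0 to 96.87 dB: IL = 4.13 dB.

4 dB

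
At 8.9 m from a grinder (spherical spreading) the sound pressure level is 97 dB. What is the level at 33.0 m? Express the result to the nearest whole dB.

86 dB

Point-source attenuation: ΔL = 20·log₁₀(r₂/r₁) = 20·log₁₀(33.0/8.9) = 11.382 dB.
L₂ = 97 − 20·log₁₀(33.0/8.9) = 97 − 11.382 = 85.62 dB.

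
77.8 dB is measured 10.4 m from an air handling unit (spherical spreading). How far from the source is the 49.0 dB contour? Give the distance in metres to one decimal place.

For a point source L₁ − L₂ = 20·log₁₀(r₂/r₁), so r₂ = r₁·10^((L₁−L₂)/20).
r₂ = 10.4·10^((77.8−49.0)/20) = 10.4·10^(28.8/20) = 286.44 m.

286.4 m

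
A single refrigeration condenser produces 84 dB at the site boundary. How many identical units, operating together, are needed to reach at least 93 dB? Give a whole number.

8

N identical sources give L₁ + 10·log₁₀ N, so require 10·log₁₀ N ≥ 93 − 84 = 9.0 dB.
N ≥ 10^(9.0/10) = 7.943, so N = 8.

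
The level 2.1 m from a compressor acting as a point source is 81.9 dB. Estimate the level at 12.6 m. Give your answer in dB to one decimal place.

66.3 dB

Spherical spreading from a point source gives a 20·log₁₀(r₂/r₁) drop.
L₂ = 81.9 − 20·log₁₀(12.6/2.1) = 81.9 − 15.563 = 66.34 dB.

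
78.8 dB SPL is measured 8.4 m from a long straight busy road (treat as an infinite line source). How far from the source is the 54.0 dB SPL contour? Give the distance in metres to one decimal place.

The 24.8 dB drop corresponds to a distance ratio of 10^(24.8/10) for a line source.
r₂ = 8.4·10^((78.8−54.0)/10) = 8.4·10^(24.8/10) = 2536.76 m.

2536.8 m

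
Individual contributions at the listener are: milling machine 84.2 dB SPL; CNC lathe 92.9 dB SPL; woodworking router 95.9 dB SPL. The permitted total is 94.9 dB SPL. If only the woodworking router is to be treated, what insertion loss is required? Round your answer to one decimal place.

6.5 dB

The untreated sources together contribute 10^(84.2/10) + 10^(92.9/10) = 2.213e+09, i.e. 93.45 dB SPL.
The limit corresponds to 10^(94.9/10) = 3.090e+09; subtracting the fixed part leaves 8.774e+08 for the woodworking router, i.e. 89.43 dB SPL.
Required insertion loss = 95.9 − 89.43 = 6.47 dB.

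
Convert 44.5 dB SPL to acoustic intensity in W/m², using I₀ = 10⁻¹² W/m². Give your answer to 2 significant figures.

L = 10·log₁₀(I/I₀) ⇒ I = I₀·10^(L/10) = 10⁻¹² × 10^4.45.

2.8e-08 W/m²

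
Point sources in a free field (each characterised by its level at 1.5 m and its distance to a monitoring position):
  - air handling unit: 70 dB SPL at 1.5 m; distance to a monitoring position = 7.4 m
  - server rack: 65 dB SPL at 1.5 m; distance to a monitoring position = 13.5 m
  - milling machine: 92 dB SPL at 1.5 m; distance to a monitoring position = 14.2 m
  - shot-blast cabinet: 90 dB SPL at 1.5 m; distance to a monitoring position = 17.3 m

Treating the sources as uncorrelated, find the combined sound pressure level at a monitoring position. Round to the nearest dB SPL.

First find each source's level at the receiver (point-source: −20·log₁₀(r/r_ref)), then combine on an intensity basis.
air handling unit: 70 − 20·log₁₀(7.4/1.5) = 70 − 13.86 = 56.14 dB SPL.
server rack: 65 − 20·log₁₀(13.5/1.5) = 65 − 19.08 = 45.92 dB SPL.
milling machine: 92 − 20·log₁₀(14.2/1.5) = 92 − 19.52 = 72.48 dB SPL.
shot-blast cabinet: 90 − 20·log₁₀(17.3/1.5) = 90 − 21.24 = 68.76 dB SPL.
Σ 10^(L/10) = 2.565e+07 → L_total = 10·log₁₀(2.565e+07) = 74.09 dB SPL.

74 dB SPL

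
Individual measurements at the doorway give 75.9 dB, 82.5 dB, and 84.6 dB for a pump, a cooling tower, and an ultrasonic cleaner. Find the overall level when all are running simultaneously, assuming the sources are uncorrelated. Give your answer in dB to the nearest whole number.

87 dB

Incoherent sources combine by intensity addition: L_total = 10·log₁₀(Σ 10^(L_i/10)).
Σ 10^(L/10) = 10^(75.9/10) + 10^(82.5/10) + 10^(84.6/10) = 5.051e+08.
L_total = 10·log₁₀(5.051e+08) = 87.03 dB.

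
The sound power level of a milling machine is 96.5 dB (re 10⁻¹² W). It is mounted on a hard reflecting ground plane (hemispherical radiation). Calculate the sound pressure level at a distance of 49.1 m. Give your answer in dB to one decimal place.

54.7 dB

L_p = L_w − 10·log₁₀(2π·r²) with r = 49.1 m.
2π·r² = 1.515e+04 m², 10·log₁₀ of that is 41.803 dB.
L_p = 96.5 − 41.803 = 54.70 dB.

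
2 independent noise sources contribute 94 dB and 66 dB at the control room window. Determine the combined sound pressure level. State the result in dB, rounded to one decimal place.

For uncorrelated sources the intensities add, so convert each level to linear form, sum, and take 10·log₁₀ of the total.
Σ 10^(L/10) = 10^(94/10) + 10^(66/10) = 2.516e+09.
L_total = 10·log₁₀(2.516e+09) = 94.01 dB.

94.0 dB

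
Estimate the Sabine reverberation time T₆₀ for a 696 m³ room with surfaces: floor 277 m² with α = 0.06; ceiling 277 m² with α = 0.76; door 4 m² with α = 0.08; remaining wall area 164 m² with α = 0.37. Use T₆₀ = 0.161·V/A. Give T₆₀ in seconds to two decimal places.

0.39 s

A = Σ Sᵢαᵢ = 277·0.06 + 277·0.76 + 4·0.08 + 164·0.37 = 288.14 m².
T₆₀ = 0.161·V/A = 0.161·696/288.14 = 0.389 s.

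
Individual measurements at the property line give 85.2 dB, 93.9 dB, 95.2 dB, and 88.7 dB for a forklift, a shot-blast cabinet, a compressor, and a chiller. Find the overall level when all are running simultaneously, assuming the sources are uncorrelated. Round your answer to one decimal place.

For uncorrelated sources the intensities add, so convert each level to linear form, sum, and take 10·log₁₀ of the total.
Σ 10^(L/10) = 10^(85.2/10) + 10^(93.9/10) + 10^(95.2/10) + 10^(88.7/10) = 6.838e+09.
L_total = 10·log₁₀(6.838e+09) = 98.35 dB.

98.3 dB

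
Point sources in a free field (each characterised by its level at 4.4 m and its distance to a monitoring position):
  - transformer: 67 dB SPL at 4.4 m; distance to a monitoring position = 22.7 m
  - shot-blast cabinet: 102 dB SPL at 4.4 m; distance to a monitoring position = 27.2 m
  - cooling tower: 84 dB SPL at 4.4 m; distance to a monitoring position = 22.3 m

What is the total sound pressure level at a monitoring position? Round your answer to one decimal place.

86.3 dB SPL

Propagate each source to the receiver with L = L_ref − 20·log₁₀(r/r_ref), then add intensities.
transformer: 67 − 20·log₁₀(22.7/4.4) = 67 − 14.25 = 52.75 dB SPL.
shot-blast cabinet: 102 − 20·log₁₀(27.2/4.4) = 102 − 15.82 = 86.18 dB SPL.
cooling tower: 84 − 20·log₁₀(22.3/4.4) = 84 − 14.10 = 69.90 dB SPL.
Σ 10^(L/10) = 4.247e+08 → L_total = 10·log₁₀(4.247e+08) = 86.28 dB SPL.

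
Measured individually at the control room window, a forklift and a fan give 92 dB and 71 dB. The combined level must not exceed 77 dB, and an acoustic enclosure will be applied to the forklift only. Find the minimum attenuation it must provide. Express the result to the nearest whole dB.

Fixed contribution from the other source: Σ 10^(L/10) = 10^(71/10) = 1.259e+07 (71.00 dB).
The limit corresponds to 10^(77/10) = 5.012e+07; subtracting the fixed part leaves 3.753e+07 for the forklift, i.e. 75.74 dB.
Required insertion loss = 92 − 75.74 = 16.26 dB.

16 dB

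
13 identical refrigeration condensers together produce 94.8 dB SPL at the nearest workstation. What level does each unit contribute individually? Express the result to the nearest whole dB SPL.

84 dB SPL

Dividing the total intensity by 13 lowers the level by 10·log₁₀ 13 = 11.139 dB: L₁ = 94.8 − 11.139.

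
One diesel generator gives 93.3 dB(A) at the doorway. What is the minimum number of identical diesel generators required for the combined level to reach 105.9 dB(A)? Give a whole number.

19

N identical sources give L₁ + 10·log₁₀ N, so require 10·log₁₀ N ≥ 105.9 − 93.3 = 12.6 dB.
N ≥ 10^(12.6/10) = 18.197, so N = 19.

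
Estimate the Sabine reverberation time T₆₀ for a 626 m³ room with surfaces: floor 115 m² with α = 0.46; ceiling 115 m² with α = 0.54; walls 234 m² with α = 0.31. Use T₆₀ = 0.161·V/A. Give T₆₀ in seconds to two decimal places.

0.54 s

Total absorption A = 115·0.46 + 115·0.54 + 234·0.31 = 187.54 m² sabins.
T₆₀ = 0.161·V/A = 0.161·626/187.54 = 0.537 s.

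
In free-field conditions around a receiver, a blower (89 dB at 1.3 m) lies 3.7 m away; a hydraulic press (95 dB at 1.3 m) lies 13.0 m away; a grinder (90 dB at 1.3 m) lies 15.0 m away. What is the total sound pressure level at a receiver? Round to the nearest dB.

First find each source's level at the receiver (point-source: −20·log₁₀(r/r_ref)), then combine on an intensity basis.
blower: 89 − 20·log₁₀(3.7/1.3) = 89 − 9.09 = 79.91 dB.
hydraulic press: 95 − 20·log₁₀(13.0/1.3) = 95 − 20.00 = 75.00 dB.
grinder: 90 − 20·log₁₀(15.0/1.3) = 90 − 21.24 = 68.76 dB.
Σ 10^(L/10) = 1.372e+08 → L_total = 10·log₁₀(1.372e+08) = 81.37 dB.

81 dB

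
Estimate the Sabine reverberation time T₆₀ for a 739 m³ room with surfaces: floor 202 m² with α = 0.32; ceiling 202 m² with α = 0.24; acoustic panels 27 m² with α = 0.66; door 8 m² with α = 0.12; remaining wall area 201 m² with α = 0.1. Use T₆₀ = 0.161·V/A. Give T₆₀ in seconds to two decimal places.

0.78 s

Total absorption A = 202·0.32 + 202·0.24 + 27·0.66 + 8·0.12 + 201·0.1 = 152.00 m² sabins.
T₆₀ = 0.161 × 739 / 152.00 = 0.783 s.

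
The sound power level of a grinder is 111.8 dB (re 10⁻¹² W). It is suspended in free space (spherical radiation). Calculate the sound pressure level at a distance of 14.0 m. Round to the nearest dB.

Free-field spherical radiation: L_p = L_w − 10·log₁₀(4π·r²), r = 14.0 m.
4π·r² = 2463 m², 10·log₁₀ of that is 33.915 dB.
L_p = 111.8 − 33.915 = 77.89 dB.

78 dB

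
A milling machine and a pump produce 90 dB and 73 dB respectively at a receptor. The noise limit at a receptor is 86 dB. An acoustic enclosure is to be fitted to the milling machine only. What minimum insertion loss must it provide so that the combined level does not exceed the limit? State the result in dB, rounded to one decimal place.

The untreated sources together contribute 10^(73/10) = 1.995e+07, i.e. 73.00 dB.
To meet 86 dB overall, the treated milling machine may contribute at most 10^(86/10) − 1.995e+07 = 3.782e+08, i.e. 85.78 dB.
So the milling machine must be reduced from 90 to 85.78 dB: IL = 4.22 dB.

4.2 dB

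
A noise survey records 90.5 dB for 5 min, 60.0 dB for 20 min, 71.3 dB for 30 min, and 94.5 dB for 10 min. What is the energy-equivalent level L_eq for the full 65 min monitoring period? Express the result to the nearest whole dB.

Weight each interval's intensity by its duration and average over T = 65 min:
Σ tᵢ·10^(Lᵢ/10) = 5·10^(90.5/10) + 20·10^(60.0/10) + 30·10^(71.3/10) + 10·10^(94.5/10) = 3.422e+10.
L_eq = 10·log₁₀(3.422e+10/65) = 87.21 dB.

87 dB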